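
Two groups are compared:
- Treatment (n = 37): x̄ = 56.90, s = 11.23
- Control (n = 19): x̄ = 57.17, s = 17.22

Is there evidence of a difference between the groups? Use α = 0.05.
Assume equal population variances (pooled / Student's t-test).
Student's two-sample t-test (equal variances):
H₀: μ₁ = μ₂
H₁: μ₁ ≠ μ₂
df = n₁ + n₂ - 2 = 54
Pooled variance s_p² = [(n₁-1)s₁² + (n₂-1)s₂²] / (n₁ + n₂ - 2) = [(36)(11.23²) + (18)(17.22²)] / 54 = 182.9181
SE = √(s_p²(1/n₁ + 1/n₂)) = √(182.9181 × (1/37 + 1/19)) = 3.8172
t = (x̄₁ - x̄₂) / SE = (56.90 - 57.17) / 3.8172 = -0.27 / 3.8172 = -0.071
p-value = 0.9439

Since p-value > α = 0.05, we fail to reject H₀.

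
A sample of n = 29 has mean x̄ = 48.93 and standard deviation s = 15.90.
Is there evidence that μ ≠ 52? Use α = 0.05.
One-sample t-test:
H₀: μ = 52
H₁: μ ≠ 52
df = n - 1 = 28
t = (x̄ - μ₀) / (s/√n) = (48.93 - 52) / (15.90/√29) = -1.040
p-value = 0.3073

Since p-value > α = 0.05, we fail to reject H₀.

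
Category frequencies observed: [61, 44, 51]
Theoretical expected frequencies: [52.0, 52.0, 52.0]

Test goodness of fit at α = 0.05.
Chi-square goodness of fit test:
H₀: observed counts match expected distribution
H₁: observed counts differ from expected distribution
df = k - 1 = 2
χ² = Σ(O - E)²/E
   = (61 - 52.0)²/52.0 + (44 - 52.0)²/52.0 + (51 - 52.0)²/52.0
   = 1.558 + 1.231 + 0.019
   = 2.81
p-value = 0.2457

Since p-value > α = 0.05, we fail to reject H₀.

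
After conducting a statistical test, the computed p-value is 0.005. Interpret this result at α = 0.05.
Since p = 0.005 < α = 0.05, reject H₀.
There is sufficient evidence to reject the null hypothesis; the result is statistically significant at the 0.05 level.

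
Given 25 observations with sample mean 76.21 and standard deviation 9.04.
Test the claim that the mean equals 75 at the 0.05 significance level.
One-sample t-test:
H₀: μ = 75
H₁: μ ≠ 75
df = n - 1 = 24
t = (x̄ - μ₀) / (s/√n) = (76.21 - 75) / (9.04/√25) = 0.669
p-value = 0.5097

Since p-value > α = 0.05, we fail to reject H₀.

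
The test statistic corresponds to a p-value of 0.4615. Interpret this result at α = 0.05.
Since p = 0.4615 > α = 0.05, fail to reject H₀.
There is insufficient evidence to reject the null hypothesis; the result is not statistically significant at the 0.05 level.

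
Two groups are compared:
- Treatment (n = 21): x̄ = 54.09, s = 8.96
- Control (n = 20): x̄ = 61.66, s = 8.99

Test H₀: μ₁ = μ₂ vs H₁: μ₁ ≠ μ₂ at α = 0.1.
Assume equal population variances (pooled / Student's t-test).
Student's two-sample t-test (equal variances):
H₀: μ₁ = μ₂
H₁: μ₁ ≠ μ₂
df = n₁ + n₂ - 2 = 39
Pooled variance s_p² = [(n₁-1)s₁² + (n₂-1)s₂²] / (n₁ + n₂ - 2) = [(20)(8.96²) + (19)(8.99²)] / 39 = 80.5439
SE = √(s_p²(1/n₁ + 1/n₂)) = √(80.5439 × (1/21 + 1/20)) = 2.8040
t = (x̄₁ - x̄₂) / SE = (54.09 - 61.66) / 2.8040 = -7.57 / 2.8040 = -2.700
p-value = 0.0102

Since p-value < α = 0.1, we reject H₀.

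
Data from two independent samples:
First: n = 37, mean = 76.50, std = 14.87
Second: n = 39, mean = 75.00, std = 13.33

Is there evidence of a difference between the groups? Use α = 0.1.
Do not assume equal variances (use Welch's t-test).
Welch's two-sample t-test:
H₀: μ₁ = μ₂
H₁: μ₁ ≠ μ₂
s₁²/n₁ = 14.87²/37 = 5.9761,  s₂²/n₂ = 13.33²/39 = 4.5561
SE = √(s₁²/n₁ + s₂²/n₂) = √(5.9761 + 4.5561) = 3.2453
df (Welch-Satterthwaite) = (s₁²/n₁ + s₂²/n₂)² / [(s₁²/n₁)²/(n₁-1) + (s₂²/n₂)²/(n₂-1)] ≈ 72.11
t = (x̄₁ - x̄₂) / SE = (76.50 - 75.00) / 3.2453 = 1.50 / 3.2453 = 0.462
p-value = 0.6453

Since p-value > α = 0.1, we fail to reject H₀.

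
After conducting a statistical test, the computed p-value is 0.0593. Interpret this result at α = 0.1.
Since p = 0.0593 < α = 0.1, reject H₀.
There is sufficient evidence to reject the null hypothesis; the result is statistically significant at the 0.1 level.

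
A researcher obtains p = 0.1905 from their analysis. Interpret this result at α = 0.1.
Since p = 0.1905 > α = 0.1, fail to reject H₀.
There is insufficient evidence to reject the null hypothesis; the result is not statistically significant at the 0.1 level.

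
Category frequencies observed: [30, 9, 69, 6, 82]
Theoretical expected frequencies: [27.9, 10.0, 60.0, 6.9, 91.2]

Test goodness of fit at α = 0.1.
Chi-square goodness of fit test:
H₀: observed counts match expected distribution
H₁: observed counts differ from expected distribution
df = k - 1 = 4
χ² = Σ(O - E)²/E
   = (30 - 27.9)²/27.9 + (9 - 10.0)²/10.0 + (69 - 60.0)²/60.0 + (6 - 6.9)²/6.9 + (82 - 91.2)²/91.2
   = 0.158 + 0.100 + 1.350 + 0.117 + 0.928
   = 2.65
p-value = 0.6174

Since p-value > α = 0.1, we fail to reject H₀.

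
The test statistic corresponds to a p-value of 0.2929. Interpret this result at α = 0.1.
Since p = 0.2929 > α = 0.1, fail to reject H₀.
There is insufficient evidence to reject the null hypothesis; the result is not statistically significant at the 0.1 level.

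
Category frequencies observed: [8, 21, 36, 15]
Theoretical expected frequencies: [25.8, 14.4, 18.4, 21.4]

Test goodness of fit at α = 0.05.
Chi-square goodness of fit test:
H₀: observed counts match expected distribution
H₁: observed counts differ from expected distribution
df = k - 1 = 3
χ² = Σ(O - E)²/E
   = (8 - 25.8)²/25.8 + (21 - 14.4)²/14.4 + (36 - 18.4)²/18.4 + (15 - 21.4)²/21.4
   = 12.281 + 3.025 + 16.835 + 1.914
   = 34.05
p-value < 0.0001

Since p-value < α = 0.05, we reject H₀.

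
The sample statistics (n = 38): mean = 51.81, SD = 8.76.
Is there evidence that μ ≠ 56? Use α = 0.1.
One-sample t-test:
H₀: μ = 56
H₁: μ ≠ 56
df = n - 1 = 37
t = (x̄ - μ₀) / (s/√n) = (51.81 - 56) / (8.76/√38) = -2.949
p-value = 0.0055

Since p-value < α = 0.1, we reject H₀.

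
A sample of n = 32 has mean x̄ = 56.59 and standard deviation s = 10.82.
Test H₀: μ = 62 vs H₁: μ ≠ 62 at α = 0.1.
One-sample t-test:
H₀: μ = 62
H₁: μ ≠ 62
df = n - 1 = 31
t = (x̄ - μ₀) / (s/√n) = (56.59 - 62) / (10.82/√32) = -2.828
p-value = 0.0081

Since p-value < α = 0.1, we reject H₀.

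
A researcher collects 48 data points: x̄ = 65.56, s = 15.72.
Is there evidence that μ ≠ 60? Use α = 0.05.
One-sample t-test:
H₀: μ = 60
H₁: μ ≠ 60
df = n - 1 = 47
t = (x̄ - μ₀) / (s/√n) = (65.56 - 60) / (15.72/√48) = 2.450
p-value = 0.0180

Since p-value < α = 0.05, we reject H₀.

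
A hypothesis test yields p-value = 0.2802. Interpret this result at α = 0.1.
Since p = 0.2802 > α = 0.1, fail to reject H₀.
There is insufficient evidence to reject the null hypothesis; the result is not statistically significant at the 0.1 level.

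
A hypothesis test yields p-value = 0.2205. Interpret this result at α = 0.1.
Since p = 0.2205 > α = 0.1, fail to reject H₀.
There is insufficient evidence to reject the null hypothesis; the result is not statistically significant at the 0.1 level.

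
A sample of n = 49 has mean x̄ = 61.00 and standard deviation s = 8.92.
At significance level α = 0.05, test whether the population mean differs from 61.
One-sample t-test:
H₀: μ = 61
H₁: μ ≠ 61
df = n - 1 = 48
t = (x̄ - μ₀) / (s/√n) = (61.00 - 61) / (8.92/√49) = 0.000
p-value = 1.0000

Since p-value > α = 0.05, we fail to reject H₀.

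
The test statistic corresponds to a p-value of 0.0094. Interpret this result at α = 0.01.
Since p = 0.0094 < α = 0.01, reject H₀.
There is sufficient evidence to reject the null hypothesis; the result is statistically significant at the 0.01 level.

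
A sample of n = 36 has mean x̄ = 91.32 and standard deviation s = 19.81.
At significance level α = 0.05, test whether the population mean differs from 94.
One-sample t-test:
H₀: μ = 94
H₁: μ ≠ 94
df = n - 1 = 35
t = (x̄ - μ₀) / (s/√n) = (91.32 - 94) / (19.81/√36) = -0.812
p-value = 0.4224

Since p-value > α = 0.05, we fail to reject H₀.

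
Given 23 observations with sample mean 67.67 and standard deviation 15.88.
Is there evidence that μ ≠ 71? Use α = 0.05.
One-sample t-test:
H₀: μ = 71
H₁: μ ≠ 71
df = n - 1 = 22
t = (x̄ - μ₀) / (s/√n) = (67.67 - 71) / (15.88/√23) = -1.006
p-value = 0.3255

Since p-value > α = 0.05, we fail to reject H₀.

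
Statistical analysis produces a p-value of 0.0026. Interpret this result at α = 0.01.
Since p = 0.0026 < α = 0.01, reject H₀.
There is sufficient evidence to reject the null hypothesis; the result is statistically significant at the 0.01 level.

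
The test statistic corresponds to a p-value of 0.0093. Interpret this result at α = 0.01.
Since p = 0.0093 < α = 0.01, reject H₀.
There is sufficient evidence to reject the null hypothesis; the result is statistically significant at the 0.01 level.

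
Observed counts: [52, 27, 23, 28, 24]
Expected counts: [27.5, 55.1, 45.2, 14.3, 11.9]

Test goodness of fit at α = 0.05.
Chi-square goodness of fit test:
H₀: observed counts match expected distribution
H₁: observed counts differ from expected distribution
df = k - 1 = 4
χ² = Σ(O - E)²/E
   = (52 - 27.5)²/27.5 + (27 - 55.1)²/55.1 + (23 - 45.2)²/45.2 + (28 - 14.3)²/14.3 + (24 - 11.9)²/11.9
   = 21.827 + 14.330 + 10.904 + 13.125 + 12.303
   = 72.49
p-value < 0.0001

Since p-value < α = 0.05, we reject H₀.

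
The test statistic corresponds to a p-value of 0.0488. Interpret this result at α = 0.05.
Since p = 0.0488 < α = 0.05, reject H₀.
There is sufficient evidence to reject the null hypothesis; the result is statistically significant at the 0.05 level.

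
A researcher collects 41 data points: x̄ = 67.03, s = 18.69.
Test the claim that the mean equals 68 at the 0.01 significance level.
One-sample t-test:
H₀: μ = 68
H₁: μ ≠ 68
df = n - 1 = 40
t = (x̄ - μ₀) / (s/√n) = (67.03 - 68) / (18.69/√41) = -0.332
p-value = 0.7414

Since p-value > α = 0.01, we fail to reject H₀.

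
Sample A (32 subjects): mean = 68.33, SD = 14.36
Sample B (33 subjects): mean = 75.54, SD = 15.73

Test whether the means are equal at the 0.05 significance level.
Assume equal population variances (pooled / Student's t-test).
Student's two-sample t-test (equal variances):
H₀: μ₁ = μ₂
H₁: μ₁ ≠ μ₂
df = n₁ + n₂ - 2 = 63
Pooled variance s_p² = [(n₁-1)s₁² + (n₂-1)s₂²] / (n₁ + n₂ - 2) = [(31)(14.36²) + (32)(15.73²)] / 63 = 227.1484
SE = √(s_p²(1/n₁ + 1/n₂)) = √(227.1484 × (1/32 + 1/33)) = 3.7392
t = (x̄₁ - x̄₂) / SE = (68.33 - 75.54) / 3.7392 = -7.21 / 3.7392 = -1.928
p-value = 0.0583

Since p-value > α = 0.05, we fail to reject H₀.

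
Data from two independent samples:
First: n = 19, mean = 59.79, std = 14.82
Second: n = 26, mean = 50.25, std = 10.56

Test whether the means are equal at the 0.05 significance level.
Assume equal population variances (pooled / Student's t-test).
Student's two-sample t-test (equal variances):
H₀: μ₁ = μ₂
H₁: μ₁ ≠ μ₂
df = n₁ + n₂ - 2 = 43
Pooled variance s_p² = [(n₁-1)s₁² + (n₂-1)s₂²] / (n₁ + n₂ - 2) = [(18)(14.82²) + (25)(10.56²)] / 43 = 156.7726
SE = √(s_p²(1/n₁ + 1/n₂)) = √(156.7726 × (1/19 + 1/26)) = 3.7790
t = (x̄₁ - x̄₂) / SE = (59.79 - 50.25) / 3.7790 = 9.54 / 3.7790 = 2.524
p-value = 0.0154

Since p-value < α = 0.05, we reject H₀.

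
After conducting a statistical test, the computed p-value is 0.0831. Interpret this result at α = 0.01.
Since p = 0.0831 > α = 0.01, fail to reject H₀.
There is insufficient evidence to reject the null hypothesis; the result is not statistically significant at the 0.01 level.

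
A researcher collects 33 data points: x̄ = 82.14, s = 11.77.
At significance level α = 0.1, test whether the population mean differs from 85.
One-sample t-test:
H₀: μ = 85
H₁: μ ≠ 85
df = n - 1 = 32
t = (x̄ - μ₀) / (s/√n) = (82.14 - 85) / (11.77/√33) = -1.396
p-value = 0.1724

Since p-value > α = 0.1, we fail to reject H₀.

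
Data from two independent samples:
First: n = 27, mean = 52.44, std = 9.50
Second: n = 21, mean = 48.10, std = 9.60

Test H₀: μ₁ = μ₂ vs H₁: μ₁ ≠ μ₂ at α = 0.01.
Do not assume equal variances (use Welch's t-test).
Welch's two-sample t-test:
H₀: μ₁ = μ₂
H₁: μ₁ ≠ μ₂
s₁²/n₁ = 9.50²/27 = 3.3426,  s₂²/n₂ = 9.60²/21 = 4.3886
SE = √(s₁²/n₁ + s₂²/n₂) = √(3.3426 + 4.3886) = 2.7805
df (Welch-Satterthwaite) = (s₁²/n₁ + s₂²/n₂)² / [(s₁²/n₁)²/(n₁-1) + (s₂²/n₂)²/(n₂-1)] ≈ 42.92
t = (x̄₁ - x̄₂) / SE = (52.44 - 48.10) / 2.7805 = 4.34 / 2.7805 = 1.561
p-value = 0.1259

Since p-value > α = 0.01, we fail to reject H₀.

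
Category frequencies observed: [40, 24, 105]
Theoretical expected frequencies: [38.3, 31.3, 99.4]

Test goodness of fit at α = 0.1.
Chi-square goodness of fit test:
H₀: observed counts match expected distribution
H₁: observed counts differ from expected distribution
df = k - 1 = 2
χ² = Σ(O - E)²/E
   = (40 - 38.3)²/38.3 + (24 - 31.3)²/31.3 + (105 - 99.4)²/99.4
   = 0.075 + 1.703 + 0.315
   = 2.09
p-value = 0.3511

Since p-value > α = 0.1, we fail to reject H₀.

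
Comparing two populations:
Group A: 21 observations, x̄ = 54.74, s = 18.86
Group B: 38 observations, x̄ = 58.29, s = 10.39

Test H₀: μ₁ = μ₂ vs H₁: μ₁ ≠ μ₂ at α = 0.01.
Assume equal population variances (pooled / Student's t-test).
Student's two-sample t-test (equal variances):
H₀: μ₁ = μ₂
H₁: μ₁ ≠ μ₂
df = n₁ + n₂ - 2 = 57
Pooled variance s_p² = [(n₁-1)s₁² + (n₂-1)s₂²] / (n₁ + n₂ - 2) = [(20)(18.86²) + (37)(10.39²)] / 57 = 194.8810
SE = √(s_p²(1/n₁ + 1/n₂)) = √(194.8810 × (1/21 + 1/38)) = 3.7959
t = (x̄₁ - x̄₂) / SE = (54.74 - 58.29) / 3.7959 = -3.55 / 3.7959 = -0.935
p-value = 0.3536

Since p-value > α = 0.01, we fail to reject H₀.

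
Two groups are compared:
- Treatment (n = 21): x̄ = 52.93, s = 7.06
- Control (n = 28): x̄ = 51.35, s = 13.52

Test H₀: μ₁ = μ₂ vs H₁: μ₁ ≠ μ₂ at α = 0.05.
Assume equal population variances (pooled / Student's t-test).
Student's two-sample t-test (equal variances):
H₀: μ₁ = μ₂
H₁: μ₁ ≠ μ₂
df = n₁ + n₂ - 2 = 47
Pooled variance s_p² = [(n₁-1)s₁² + (n₂-1)s₂²] / (n₁ + n₂ - 2) = [(20)(7.06²) + (27)(13.52²)] / 47 = 126.2173
SE = √(s_p²(1/n₁ + 1/n₂)) = √(126.2173 × (1/21 + 1/28)) = 3.2432
t = (x̄₁ - x̄₂) / SE = (52.93 - 51.35) / 3.2432 = 1.58 / 3.2432 = 0.487
p-value = 0.6284

Since p-value > α = 0.05, we fail to reject H₀.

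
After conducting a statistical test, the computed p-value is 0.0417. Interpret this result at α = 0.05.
Since p = 0.0417 < α = 0.05, reject H₀.
There is sufficient evidence to reject the null hypothesis; the result is statistically significant at the 0.05 level.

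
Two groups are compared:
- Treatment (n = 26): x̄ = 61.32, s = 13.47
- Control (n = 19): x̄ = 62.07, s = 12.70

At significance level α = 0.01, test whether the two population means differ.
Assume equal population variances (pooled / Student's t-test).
Student's two-sample t-test (equal variances):
H₀: μ₁ = μ₂
H₁: μ₁ ≠ μ₂
df = n₁ + n₂ - 2 = 43
Pooled variance s_p² = [(n₁-1)s₁² + (n₂-1)s₂²] / (n₁ + n₂ - 2) = [(25)(13.47²) + (18)(12.70²)] / 43 = 173.0056
SE = √(s_p²(1/n₁ + 1/n₂)) = √(173.0056 × (1/26 + 1/19)) = 3.9698
t = (x̄₁ - x̄₂) / SE = (61.32 - 62.07) / 3.9698 = -0.75 / 3.9698 = -0.189
p-value = 0.8510

Since p-value > α = 0.01, we fail to reject H₀.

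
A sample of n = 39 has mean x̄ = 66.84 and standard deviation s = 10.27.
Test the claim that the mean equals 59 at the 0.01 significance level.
One-sample t-test:
H₀: μ = 59
H₁: μ ≠ 59
df = n - 1 = 38
t = (x̄ - μ₀) / (s/√n) = (66.84 - 59) / (10.27/√39) = 4.767
p-value < 0.0001

Since p-value < α = 0.01, we reject H₀.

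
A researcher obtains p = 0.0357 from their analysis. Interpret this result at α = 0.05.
Since p = 0.0357 < α = 0.05, reject H₀.
There is sufficient evidence to reject the null hypothesis; the result is statistically significant at the 0.05 level.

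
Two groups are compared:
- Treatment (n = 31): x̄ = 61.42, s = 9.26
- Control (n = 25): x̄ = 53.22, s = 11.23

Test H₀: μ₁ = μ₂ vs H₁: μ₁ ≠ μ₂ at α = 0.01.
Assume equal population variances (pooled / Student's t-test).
Student's two-sample t-test (equal variances):
H₀: μ₁ = μ₂
H₁: μ₁ ≠ μ₂
df = n₁ + n₂ - 2 = 54
Pooled variance s_p² = [(n₁-1)s₁² + (n₂-1)s₂²] / (n₁ + n₂ - 2) = [(30)(9.26²) + (24)(11.23²)] / 54 = 103.6877
SE = √(s_p²(1/n₁ + 1/n₂)) = √(103.6877 × (1/31 + 1/25)) = 2.7372
t = (x̄₁ - x̄₂) / SE = (61.42 - 53.22) / 2.7372 = 8.20 / 2.7372 = 2.996
p-value = 0.0041

Since p-value < α = 0.01, we reject H₀.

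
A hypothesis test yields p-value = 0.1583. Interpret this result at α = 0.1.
Since p = 0.1583 > α = 0.1, fail to reject H₀.
There is insufficient evidence to reject the null hypothesis; the result is not statistically significant at the 0.1 level.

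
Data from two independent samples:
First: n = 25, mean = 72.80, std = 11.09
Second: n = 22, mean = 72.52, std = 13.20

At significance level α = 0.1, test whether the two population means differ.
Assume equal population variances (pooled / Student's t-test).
Student's two-sample t-test (equal variances):
H₀: μ₁ = μ₂
H₁: μ₁ ≠ μ₂
df = n₁ + n₂ - 2 = 45
Pooled variance s_p² = [(n₁-1)s₁² + (n₂-1)s₂²] / (n₁ + n₂ - 2) = [(24)(11.09²) + (21)(13.20²)] / 45 = 146.9057
SE = √(s_p²(1/n₁ + 1/n₂)) = √(146.9057 × (1/25 + 1/22)) = 3.5431
t = (x̄₁ - x̄₂) / SE = (72.80 - 72.52) / 3.5431 = 0.28 / 3.5431 = 0.079
p-value = 0.9374

Since p-value > α = 0.1, we fail to reject H₀.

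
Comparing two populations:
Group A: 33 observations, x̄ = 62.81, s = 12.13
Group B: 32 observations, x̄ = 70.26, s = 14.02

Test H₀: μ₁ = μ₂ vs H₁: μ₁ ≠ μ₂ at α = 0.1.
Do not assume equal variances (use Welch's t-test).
Welch's two-sample t-test:
H₀: μ₁ = μ₂
H₁: μ₁ ≠ μ₂
s₁²/n₁ = 12.13²/33 = 4.4587,  s₂²/n₂ = 14.02²/32 = 6.1425
SE = √(s₁²/n₁ + s₂²/n₂) = √(4.4587 + 6.1425) = 3.2559
df (Welch-Satterthwaite) = (s₁²/n₁ + s₂²/n₂)² / [(s₁²/n₁)²/(n₁-1) + (s₂²/n₂)²/(n₂-1)] ≈ 61.13
t = (x̄₁ - x̄₂) / SE = (62.81 - 70.26) / 3.2559 = -7.45 / 3.2559 = -2.288
p-value = 0.0256

Since p-value < α = 0.1, we reject H₀.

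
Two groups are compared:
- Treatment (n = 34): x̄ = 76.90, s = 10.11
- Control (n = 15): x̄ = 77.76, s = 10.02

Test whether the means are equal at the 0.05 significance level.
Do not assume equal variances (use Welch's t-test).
Welch's two-sample t-test:
H₀: μ₁ = μ₂
H₁: μ₁ ≠ μ₂
s₁²/n₁ = 10.11²/34 = 3.0062,  s₂²/n₂ = 10.02²/15 = 6.6934
SE = √(s₁²/n₁ + s₂²/n₂) = √(3.0062 + 6.6934) = 3.1144
df (Welch-Satterthwaite) = (s₁²/n₁ + s₂²/n₂)² / [(s₁²/n₁)²/(n₁-1) + (s₂²/n₂)²/(n₂-1)] ≈ 27.08
t = (x̄₁ - x̄₂) / SE = (76.90 - 77.76) / 3.1144 = -0.86 / 3.1144 = -0.276
p-value = 0.7845

Since p-value > α = 0.05, we fail to reject H₀.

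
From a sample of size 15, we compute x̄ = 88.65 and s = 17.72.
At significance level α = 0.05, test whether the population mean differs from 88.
One-sample t-test:
H₀: μ = 88
H₁: μ ≠ 88
df = n - 1 = 14
t = (x̄ - μ₀) / (s/√n) = (88.65 - 88) / (17.72/√15) = 0.142
p-value = 0.8891

Since p-value > α = 0.05, we fail to reject H₀.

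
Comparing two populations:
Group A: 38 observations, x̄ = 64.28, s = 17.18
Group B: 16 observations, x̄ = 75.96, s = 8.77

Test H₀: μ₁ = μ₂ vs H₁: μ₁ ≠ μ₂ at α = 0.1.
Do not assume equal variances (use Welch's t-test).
Welch's two-sample t-test:
H₀: μ₁ = μ₂
H₁: μ₁ ≠ μ₂
s₁²/n₁ = 17.18²/38 = 7.7672,  s₂²/n₂ = 8.77²/16 = 4.8071
SE = √(s₁²/n₁ + s₂²/n₂) = √(7.7672 + 4.8071) = 3.5460
df (Welch-Satterthwaite) = (s₁²/n₁ + s₂²/n₂)² / [(s₁²/n₁)²/(n₁-1) + (s₂²/n₂)²/(n₂-1)] ≈ 49.86
t = (x̄₁ - x̄₂) / SE = (64.28 - 75.96) / 3.5460 = -11.68 / 3.5460 = -3.294
p-value = 0.0018

Since p-value < α = 0.1, we reject H₀.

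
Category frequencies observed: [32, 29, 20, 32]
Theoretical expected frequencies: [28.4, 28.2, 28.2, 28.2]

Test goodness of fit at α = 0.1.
Chi-square goodness of fit test:
H₀: observed counts match expected distribution
H₁: observed counts differ from expected distribution
df = k - 1 = 3
χ² = Σ(O - E)²/E
   = (32 - 28.4)²/28.4 + (29 - 28.2)²/28.2 + (20 - 28.2)²/28.2 + (32 - 28.2)²/28.2
   = 0.456 + 0.023 + 2.384 + 0.512
   = 3.38
p-value = 0.3373

Since p-value > α = 0.1, we fail to reject H₀.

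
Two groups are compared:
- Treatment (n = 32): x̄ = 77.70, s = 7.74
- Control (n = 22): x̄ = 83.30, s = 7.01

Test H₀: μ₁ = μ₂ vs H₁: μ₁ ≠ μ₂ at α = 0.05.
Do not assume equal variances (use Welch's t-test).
Welch's two-sample t-test:
H₀: μ₁ = μ₂
H₁: μ₁ ≠ μ₂
s₁²/n₁ = 7.74²/32 = 1.8721,  s₂²/n₂ = 7.01²/22 = 2.2336
SE = √(s₁²/n₁ + s₂²/n₂) = √(1.8721 + 2.2336) = 2.0263
df (Welch-Satterthwaite) = (s₁²/n₁ + s₂²/n₂)² / [(s₁²/n₁)²/(n₁-1) + (s₂²/n₂)²/(n₂-1)] ≈ 48.08
t = (x̄₁ - x̄₂) / SE = (77.70 - 83.30) / 2.0263 = -5.60 / 2.0263 = -2.764
p-value = 0.0081

Since p-value < α = 0.05, we reject H₀.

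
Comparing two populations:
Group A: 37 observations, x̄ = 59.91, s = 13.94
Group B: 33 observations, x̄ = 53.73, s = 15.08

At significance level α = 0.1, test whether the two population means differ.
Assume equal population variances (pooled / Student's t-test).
Student's two-sample t-test (equal variances):
H₀: μ₁ = μ₂
H₁: μ₁ ≠ μ₂
df = n₁ + n₂ - 2 = 68
Pooled variance s_p² = [(n₁-1)s₁² + (n₂-1)s₂²] / (n₁ + n₂ - 2) = [(36)(13.94²) + (32)(15.08²)] / 68 = 209.8920
SE = √(s_p²(1/n₁ + 1/n₂)) = √(209.8920 × (1/37 + 1/33)) = 3.4689
t = (x̄₁ - x̄₂) / SE = (59.91 - 53.73) / 3.4689 = 6.18 / 3.4689 = 1.782
p-value = 0.0793

Since p-value < α = 0.1, we reject H₀.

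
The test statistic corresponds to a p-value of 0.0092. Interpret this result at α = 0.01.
Since p = 0.0092 < α = 0.01, reject H₀.
There is sufficient evidence to reject the null hypothesis; the result is statistically significant at the 0.01 level.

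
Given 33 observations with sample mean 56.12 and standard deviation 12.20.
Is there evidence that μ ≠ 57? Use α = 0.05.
One-sample t-test:
H₀: μ = 57
H₁: μ ≠ 57
df = n - 1 = 32
t = (x̄ - μ₀) / (s/√n) = (56.12 - 57) / (12.20/√33) = -0.414
p-value = 0.6814

Since p-value > α = 0.05, we fail to reject H₀.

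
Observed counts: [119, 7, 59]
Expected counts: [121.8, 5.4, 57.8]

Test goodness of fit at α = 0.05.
Chi-square goodness of fit test:
H₀: observed counts match expected distribution
H₁: observed counts differ from expected distribution
df = k - 1 = 2
χ² = Σ(O - E)²/E
   = (119 - 121.8)²/121.8 + (7 - 5.4)²/5.4 + (59 - 57.8)²/57.8
   = 0.064 + 0.474 + 0.025
   = 0.56
p-value = 0.7545

Since p-value > α = 0.05, we fail to reject H₀.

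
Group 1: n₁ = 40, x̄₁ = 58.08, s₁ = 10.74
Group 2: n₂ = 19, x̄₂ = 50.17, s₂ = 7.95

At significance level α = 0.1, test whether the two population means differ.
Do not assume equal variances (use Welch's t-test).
Welch's two-sample t-test:
H₀: μ₁ = μ₂
H₁: μ₁ ≠ μ₂
s₁²/n₁ = 10.74²/40 = 2.8837,  s₂²/n₂ = 7.95²/19 = 3.3264
SE = √(s₁²/n₁ + s₂²/n₂) = √(2.8837 + 3.3264) = 2.4920
df (Welch-Satterthwaite) = (s₁²/n₁ + s₂²/n₂)² / [(s₁²/n₁)²/(n₁-1) + (s₂²/n₂)²/(n₂-1)] ≈ 46.58
t = (x̄₁ - x̄₂) / SE = (58.08 - 50.17) / 2.4920 = 7.91 / 2.4920 = 3.174
p-value = 0.0027

Since p-value < α = 0.1, we reject H₀.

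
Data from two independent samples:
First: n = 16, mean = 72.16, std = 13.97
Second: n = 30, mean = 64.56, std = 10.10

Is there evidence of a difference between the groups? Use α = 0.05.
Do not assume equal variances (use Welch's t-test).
Welch's two-sample t-test:
H₀: μ₁ = μ₂
H₁: μ₁ ≠ μ₂
s₁²/n₁ = 13.97²/16 = 12.1976,  s₂²/n₂ = 10.10²/30 = 3.4003
SE = √(s₁²/n₁ + s₂²/n₂) = √(12.1976 + 3.4003) = 3.9494
df (Welch-Satterthwaite) = (s₁²/n₁ + s₂²/n₂)² / [(s₁²/n₁)²/(n₁-1) + (s₂²/n₂)²/(n₂-1)] ≈ 23.58
t = (x̄₁ - x̄₂) / SE = (72.16 - 64.56) / 3.9494 = 7.60 / 3.9494 = 1.924
p-value = 0.0665

Since p-value > α = 0.05, we fail to reject H₀.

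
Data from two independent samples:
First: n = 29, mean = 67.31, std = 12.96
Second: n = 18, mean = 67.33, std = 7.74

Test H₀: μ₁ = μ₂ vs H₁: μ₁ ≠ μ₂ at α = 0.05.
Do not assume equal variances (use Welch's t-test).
Welch's two-sample t-test:
H₀: μ₁ = μ₂
H₁: μ₁ ≠ μ₂
s₁²/n₁ = 12.96²/29 = 5.7918,  s₂²/n₂ = 7.74²/18 = 3.3282
SE = √(s₁²/n₁ + s₂²/n₂) = √(5.7918 + 3.3282) = 3.0199
df (Welch-Satterthwaite) = (s₁²/n₁ + s₂²/n₂)² / [(s₁²/n₁)²/(n₁-1) + (s₂²/n₂)²/(n₂-1)] ≈ 44.97
t = (x̄₁ - x̄₂) / SE = (67.31 - 67.33) / 3.0199 = -0.02 / 3.0199 = -0.007
p-value = 0.9947

Since p-value > α = 0.05, we fail to reject H₀.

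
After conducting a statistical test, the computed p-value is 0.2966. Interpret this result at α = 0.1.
Since p = 0.2966 > α = 0.1, fail to reject H₀.
There is insufficient evidence to reject the null hypothesis; the result is not statistically significant at the 0.1 level.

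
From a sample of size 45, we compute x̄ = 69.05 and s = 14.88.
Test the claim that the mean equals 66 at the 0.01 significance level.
One-sample t-test:
H₀: μ = 66
H₁: μ ≠ 66
df = n - 1 = 44
t = (x̄ - μ₀) / (s/√n) = (69.05 - 66) / (14.88/√45) = 1.375
p-value = 0.1761

Since p-value > α = 0.01, we fail to reject H₀.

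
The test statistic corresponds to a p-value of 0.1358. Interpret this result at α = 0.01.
Since p = 0.1358 > α = 0.01, fail to reject H₀.
There is insufficient evidence to reject the null hypothesis; the result is not statistically significant at the 0.01 level.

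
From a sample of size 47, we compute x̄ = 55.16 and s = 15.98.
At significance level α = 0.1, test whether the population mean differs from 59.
One-sample t-test:
H₀: μ = 59
H₁: μ ≠ 59
df = n - 1 = 46
t = (x̄ - μ₀) / (s/√n) = (55.16 - 59) / (15.98/√47) = -1.647
p-value = 0.1063

Since p-value > α = 0.1, we fail to reject H₀.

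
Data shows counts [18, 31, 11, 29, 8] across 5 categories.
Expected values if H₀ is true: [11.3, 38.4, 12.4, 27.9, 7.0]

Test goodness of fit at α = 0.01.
Chi-square goodness of fit test:
H₀: observed counts match expected distribution
H₁: observed counts differ from expected distribution
df = k - 1 = 4
χ² = Σ(O - E)²/E
   = (18 - 11.3)²/11.3 + (31 - 38.4)²/38.4 + (11 - 12.4)²/12.4 + (29 - 27.9)²/27.9 + (8 - 7.0)²/7.0
   = 3.973 + 1.426 + 0.158 + 0.043 + 0.143
   = 5.74
p-value = 0.2192

Since p-value > α = 0.01, we fail to reject H₀.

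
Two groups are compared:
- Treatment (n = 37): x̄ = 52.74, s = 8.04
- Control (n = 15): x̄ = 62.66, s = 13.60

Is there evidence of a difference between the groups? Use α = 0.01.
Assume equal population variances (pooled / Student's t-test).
Student's two-sample t-test (equal variances):
H₀: μ₁ = μ₂
H₁: μ₁ ≠ μ₂
df = n₁ + n₂ - 2 = 50
Pooled variance s_p² = [(n₁-1)s₁² + (n₂-1)s₂²] / (n₁ + n₂ - 2) = [(36)(8.04²) + (14)(13.60²)] / 50 = 98.3308
SE = √(s_p²(1/n₁ + 1/n₂)) = √(98.3308 × (1/37 + 1/15)) = 3.0353
t = (x̄₁ - x̄₂) / SE = (52.74 - 62.66) / 3.0353 = -9.92 / 3.0353 = -3.268
p-value = 0.0020

Since p-value < α = 0.01, we reject H₀.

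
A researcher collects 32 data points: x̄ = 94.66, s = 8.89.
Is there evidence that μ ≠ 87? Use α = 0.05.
One-sample t-test:
H₀: μ = 87
H₁: μ ≠ 87
df = n - 1 = 31
t = (x̄ - μ₀) / (s/√n) = (94.66 - 87) / (8.89/√32) = 4.874
p-value < 0.0001

Since p-value < α = 0.05, we reject H₀.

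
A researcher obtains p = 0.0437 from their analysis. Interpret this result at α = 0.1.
Since p = 0.0437 < α = 0.1, reject H₀.
There is sufficient evidence to reject the null hypothesis; the result is statistically significant at the 0.1 level.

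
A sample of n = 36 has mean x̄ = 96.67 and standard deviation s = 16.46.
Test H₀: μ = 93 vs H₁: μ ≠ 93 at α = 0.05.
One-sample t-test:
H₀: μ = 93
H₁: μ ≠ 93
df = n - 1 = 35
t = (x̄ - μ₀) / (s/√n) = (96.67 - 93) / (16.46/√36) = 1.338
p-value = 0.1896

Since p-value > α = 0.05, we fail to reject H₀.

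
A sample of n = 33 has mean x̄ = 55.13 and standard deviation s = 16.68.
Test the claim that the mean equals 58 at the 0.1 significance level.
One-sample t-test:
H₀: μ = 58
H₁: μ ≠ 58
df = n - 1 = 32
t = (x̄ - μ₀) / (s/√n) = (55.13 - 58) / (16.68/√33) = -0.988
p-value = 0.3304

Since p-value > α = 0.1, we fail to reject H₀.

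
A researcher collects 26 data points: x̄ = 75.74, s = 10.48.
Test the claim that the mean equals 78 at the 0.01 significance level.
One-sample t-test:
H₀: μ = 78
H₁: μ ≠ 78
df = n - 1 = 25
t = (x̄ - μ₀) / (s/√n) = (75.74 - 78) / (10.48/√26) = -1.100
p-value = 0.2820

Since p-value > α = 0.01, we fail to reject H₀.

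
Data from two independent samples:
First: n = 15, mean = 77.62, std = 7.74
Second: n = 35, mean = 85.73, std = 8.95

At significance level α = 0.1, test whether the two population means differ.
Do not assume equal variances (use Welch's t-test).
Welch's two-sample t-test:
H₀: μ₁ = μ₂
H₁: μ₁ ≠ μ₂
s₁²/n₁ = 7.74²/15 = 3.9938,  s₂²/n₂ = 8.95²/35 = 2.2886
SE = √(s₁²/n₁ + s₂²/n₂) = √(3.9938 + 2.2886) = 2.5065
df (Welch-Satterthwaite) = (s₁²/n₁ + s₂²/n₂)² / [(s₁²/n₁)²/(n₁-1) + (s₂²/n₂)²/(n₂-1)] ≈ 30.52
t = (x̄₁ - x̄₂) / SE = (77.62 - 85.73) / 2.5065 = -8.11 / 2.5065 = -3.236
p-value = 0.0029

Since p-value < α = 0.1, we reject H₀.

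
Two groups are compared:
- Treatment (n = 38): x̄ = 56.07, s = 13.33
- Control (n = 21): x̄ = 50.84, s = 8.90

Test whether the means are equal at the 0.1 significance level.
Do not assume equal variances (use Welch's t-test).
Welch's two-sample t-test:
H₀: μ₁ = μ₂
H₁: μ₁ ≠ μ₂
s₁²/n₁ = 13.33²/38 = 4.6760,  s₂²/n₂ = 8.90²/21 = 3.7719
SE = √(s₁²/n₁ + s₂²/n₂) = √(4.6760 + 3.7719) = 2.9065
df (Welch-Satterthwaite) = (s₁²/n₁ + s₂²/n₂)² / [(s₁²/n₁)²/(n₁-1) + (s₂²/n₂)²/(n₂-1)] ≈ 54.80
t = (x̄₁ - x̄₂) / SE = (56.07 - 50.84) / 2.9065 = 5.23 / 2.9065 = 1.799
p-value = 0.0775

Since p-value < α = 0.1, we reject H₀.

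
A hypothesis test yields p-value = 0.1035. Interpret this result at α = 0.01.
Since p = 0.1035 > α = 0.01, fail to reject H₀.
There is insufficient evidence to reject the null hypothesis; the result is not statistically significant at the 0.01 level.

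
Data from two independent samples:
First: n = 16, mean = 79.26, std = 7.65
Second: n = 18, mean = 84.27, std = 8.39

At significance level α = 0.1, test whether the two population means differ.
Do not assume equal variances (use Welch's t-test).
Welch's two-sample t-test:
H₀: μ₁ = μ₂
H₁: μ₁ ≠ μ₂
s₁²/n₁ = 7.65²/16 = 3.6577,  s₂²/n₂ = 8.39²/18 = 3.9107
SE = √(s₁²/n₁ + s₂²/n₂) = √(3.6577 + 3.9107) = 2.7511
df (Welch-Satterthwaite) = (s₁²/n₁ + s₂²/n₂)² / [(s₁²/n₁)²/(n₁-1) + (s₂²/n₂)²/(n₂-1)] ≈ 31.97
t = (x̄₁ - x̄₂) / SE = (79.26 - 84.27) / 2.7511 = -5.01 / 2.7511 = -1.821
p-value = 0.0780

Since p-value < α = 0.1, we reject H₀.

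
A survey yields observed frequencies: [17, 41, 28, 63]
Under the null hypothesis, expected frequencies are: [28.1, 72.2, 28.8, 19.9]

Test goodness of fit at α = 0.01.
Chi-square goodness of fit test:
H₀: observed counts match expected distribution
H₁: observed counts differ from expected distribution
df = k - 1 = 3
χ² = Σ(O - E)²/E
   = (17 - 28.1)²/28.1 + (41 - 72.2)²/72.2 + (28 - 28.8)²/28.8 + (63 - 19.9)²/19.9
   = 4.385 + 13.483 + 0.022 + 93.347
   = 111.24
p-value < 0.0001

Since p-value < α = 0.01, we reject H₀.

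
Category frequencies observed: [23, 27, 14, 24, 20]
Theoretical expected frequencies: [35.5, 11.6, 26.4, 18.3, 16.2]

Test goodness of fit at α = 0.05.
Chi-square goodness of fit test:
H₀: observed counts match expected distribution
H₁: observed counts differ from expected distribution
df = k - 1 = 4
χ² = Σ(O - E)²/E
   = (23 - 35.5)²/35.5 + (27 - 11.6)²/11.6 + (14 - 26.4)²/26.4 + (24 - 18.3)²/18.3 + (20 - 16.2)²/16.2
   = 4.401 + 20.445 + 5.824 + 1.775 + 0.891
   = 33.34
p-value < 0.0001

Since p-value < α = 0.05, we reject H₀.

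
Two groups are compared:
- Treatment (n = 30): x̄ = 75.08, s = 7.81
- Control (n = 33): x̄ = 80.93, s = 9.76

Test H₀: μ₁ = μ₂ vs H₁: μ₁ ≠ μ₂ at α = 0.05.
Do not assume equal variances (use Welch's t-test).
Welch's two-sample t-test:
H₀: μ₁ = μ₂
H₁: μ₁ ≠ μ₂
s₁²/n₁ = 7.81²/30 = 2.0332,  s₂²/n₂ = 9.76²/33 = 2.8866
SE = √(s₁²/n₁ + s₂²/n₂) = √(2.0332 + 2.8866) = 2.2181
df (Welch-Satterthwaite) = (s₁²/n₁ + s₂²/n₂)² / [(s₁²/n₁)²/(n₁-1) + (s₂²/n₂)²/(n₂-1)] ≈ 60.07
t = (x̄₁ - x̄₂) / SE = (75.08 - 80.93) / 2.2181 = -5.85 / 2.2181 = -2.637
p-value = 0.0106

Since p-value < α = 0.05, we reject H₀.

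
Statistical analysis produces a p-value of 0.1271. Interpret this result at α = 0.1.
Since p = 0.1271 > α = 0.1, fail to reject H₀.
There is insufficient evidence to reject the null hypothesis; the result is not statistically significant at the 0.1 level.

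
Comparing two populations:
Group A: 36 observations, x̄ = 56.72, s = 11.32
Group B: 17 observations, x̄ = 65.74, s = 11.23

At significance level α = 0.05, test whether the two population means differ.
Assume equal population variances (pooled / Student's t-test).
Student's two-sample t-test (equal variances):
H₀: μ₁ = μ₂
H₁: μ₁ ≠ μ₂
df = n₁ + n₂ - 2 = 51
Pooled variance s_p² = [(n₁-1)s₁² + (n₂-1)s₂²] / (n₁ + n₂ - 2) = [(35)(11.32²) + (16)(11.23²)] / 51 = 127.5057
SE = √(s_p²(1/n₁ + 1/n₂)) = √(127.5057 × (1/36 + 1/17)) = 3.3230
t = (x̄₁ - x̄₂) / SE = (56.72 - 65.74) / 3.3230 = -9.02 / 3.3230 = -2.714
p-value = 0.0090

Since p-value < α = 0.05, we reject H₀.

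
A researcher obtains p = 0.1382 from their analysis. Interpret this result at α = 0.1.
Since p = 0.1382 > α = 0.1, fail to reject H₀.
There is insufficient evidence to reject the null hypothesis; the result is not statistically significant at the 0.1 level.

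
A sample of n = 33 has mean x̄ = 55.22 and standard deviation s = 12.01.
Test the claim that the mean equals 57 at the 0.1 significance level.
One-sample t-test:
H₀: μ = 57
H₁: μ ≠ 57
df = n - 1 = 32
t = (x̄ - μ₀) / (s/√n) = (55.22 - 57) / (12.01/√33) = -0.851
p-value = 0.4009

Since p-value > α = 0.1, we fail to reject H₀.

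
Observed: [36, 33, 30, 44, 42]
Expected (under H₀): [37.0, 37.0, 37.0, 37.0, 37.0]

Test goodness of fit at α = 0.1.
Chi-square goodness of fit test:
H₀: observed counts match expected distribution
H₁: observed counts differ from expected distribution
df = k - 1 = 4
χ² = Σ(O - E)²/E
   = (36 - 37.0)²/37.0 + (33 - 37.0)²/37.0 + (30 - 37.0)²/37.0 + (44 - 37.0)²/37.0 + (42 - 37.0)²/37.0
   = 0.027 + 0.432 + 1.324 + 1.324 + 0.676
   = 3.78
p-value = 0.4361

Since p-value > α = 0.1, we fail to reject H₀.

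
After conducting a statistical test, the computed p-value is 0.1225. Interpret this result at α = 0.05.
Since p = 0.1225 > α = 0.05, fail to reject H₀.
There is insufficient evidence to reject the null hypothesis; the result is not statistically significant at the 0.05 level.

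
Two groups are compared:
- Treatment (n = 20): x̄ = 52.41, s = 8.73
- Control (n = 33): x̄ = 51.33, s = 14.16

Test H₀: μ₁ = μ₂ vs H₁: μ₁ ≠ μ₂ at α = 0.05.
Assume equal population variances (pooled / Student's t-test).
Student's two-sample t-test (equal variances):
H₀: μ₁ = μ₂
H₁: μ₁ ≠ μ₂
df = n₁ + n₂ - 2 = 51
Pooled variance s_p² = [(n₁-1)s₁² + (n₂-1)s₂²] / (n₁ + n₂ - 2) = [(19)(8.73²) + (32)(14.16²)] / 51 = 154.2005
SE = √(s_p²(1/n₁ + 1/n₂)) = √(154.2005 × (1/20 + 1/33)) = 3.5189
t = (x̄₁ - x̄₂) / SE = (52.41 - 51.33) / 3.5189 = 1.08 / 3.5189 = 0.307
p-value = 0.7602

Since p-value > α = 0.05, we fail to reject H₀.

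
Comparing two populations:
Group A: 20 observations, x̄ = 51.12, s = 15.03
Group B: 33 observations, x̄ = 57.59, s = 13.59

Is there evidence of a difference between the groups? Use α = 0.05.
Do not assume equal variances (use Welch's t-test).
Welch's two-sample t-test:
H₀: μ₁ = μ₂
H₁: μ₁ ≠ μ₂
s₁²/n₁ = 15.03²/20 = 11.2950,  s₂²/n₂ = 13.59²/33 = 5.5966
SE = √(s₁²/n₁ + s₂²/n₂) = √(11.2950 + 5.5966) = 4.1099
df (Welch-Satterthwaite) = (s₁²/n₁ + s₂²/n₂)² / [(s₁²/n₁)²/(n₁-1) + (s₂²/n₂)²/(n₂-1)] ≈ 37.09
t = (x̄₁ - x̄₂) / SE = (51.12 - 57.59) / 4.1099 = -6.47 / 4.1099 = -1.574
p-value = 0.1239

Since p-value > α = 0.05, we fail to reject H₀.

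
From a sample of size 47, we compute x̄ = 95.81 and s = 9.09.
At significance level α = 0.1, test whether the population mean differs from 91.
One-sample t-test:
H₀: μ = 91
H₁: μ ≠ 91
df = n - 1 = 46
t = (x̄ - μ₀) / (s/√n) = (95.81 - 91) / (9.09/√47) = 3.628
p-value = 0.0007

Since p-value < α = 0.1, we reject H₀.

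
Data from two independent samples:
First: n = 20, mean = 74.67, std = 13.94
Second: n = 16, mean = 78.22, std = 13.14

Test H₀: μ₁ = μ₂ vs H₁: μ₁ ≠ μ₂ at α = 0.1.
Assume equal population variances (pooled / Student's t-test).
Student's two-sample t-test (equal variances):
H₀: μ₁ = μ₂
H₁: μ₁ ≠ μ₂
df = n₁ + n₂ - 2 = 34
Pooled variance s_p² = [(n₁-1)s₁² + (n₂-1)s₂²] / (n₁ + n₂ - 2) = [(19)(13.94²) + (15)(13.14²)] / 34 = 184.7660
SE = √(s_p²(1/n₁ + 1/n₂)) = √(184.7660 × (1/20 + 1/16)) = 4.5592
t = (x̄₁ - x̄₂) / SE = (74.67 - 78.22) / 4.5592 = -3.55 / 4.5592 = -0.779
p-value = 0.4416

Since p-value > α = 0.1, we fail to reject H₀.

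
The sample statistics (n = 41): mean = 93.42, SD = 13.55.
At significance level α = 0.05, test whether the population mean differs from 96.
One-sample t-test:
H₀: μ = 96
H₁: μ ≠ 96
df = n - 1 = 40
t = (x̄ - μ₀) / (s/√n) = (93.42 - 96) / (13.55/√41) = -1.219
p-value = 0.2299

Since p-value > α = 0.05, we fail to reject H₀.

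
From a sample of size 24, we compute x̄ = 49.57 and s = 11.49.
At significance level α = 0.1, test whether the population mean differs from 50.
One-sample t-test:
H₀: μ = 50
H₁: μ ≠ 50
df = n - 1 = 23
t = (x̄ - μ₀) / (s/√n) = (49.57 - 50) / (11.49/√24) = -0.183
p-value = 0.8561

Since p-value > α = 0.1, we fail to reject H₀.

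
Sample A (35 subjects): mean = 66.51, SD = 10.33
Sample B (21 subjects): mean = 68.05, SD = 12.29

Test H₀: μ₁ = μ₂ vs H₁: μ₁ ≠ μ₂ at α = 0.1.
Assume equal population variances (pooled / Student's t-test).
Student's two-sample t-test (equal variances):
H₀: μ₁ = μ₂
H₁: μ₁ ≠ μ₂
df = n₁ + n₂ - 2 = 54
Pooled variance s_p² = [(n₁-1)s₁² + (n₂-1)s₂²] / (n₁ + n₂ - 2) = [(34)(10.33²) + (20)(12.29²)] / 54 = 123.1293
SE = √(s_p²(1/n₁ + 1/n₂)) = √(123.1293 × (1/35 + 1/21)) = 3.0629
t = (x̄₁ - x̄₂) / SE = (66.51 - 68.05) / 3.0629 = -1.54 / 3.0629 = -0.503
p-value = 0.6172

Since p-value > α = 0.1, we fail to reject H₀.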